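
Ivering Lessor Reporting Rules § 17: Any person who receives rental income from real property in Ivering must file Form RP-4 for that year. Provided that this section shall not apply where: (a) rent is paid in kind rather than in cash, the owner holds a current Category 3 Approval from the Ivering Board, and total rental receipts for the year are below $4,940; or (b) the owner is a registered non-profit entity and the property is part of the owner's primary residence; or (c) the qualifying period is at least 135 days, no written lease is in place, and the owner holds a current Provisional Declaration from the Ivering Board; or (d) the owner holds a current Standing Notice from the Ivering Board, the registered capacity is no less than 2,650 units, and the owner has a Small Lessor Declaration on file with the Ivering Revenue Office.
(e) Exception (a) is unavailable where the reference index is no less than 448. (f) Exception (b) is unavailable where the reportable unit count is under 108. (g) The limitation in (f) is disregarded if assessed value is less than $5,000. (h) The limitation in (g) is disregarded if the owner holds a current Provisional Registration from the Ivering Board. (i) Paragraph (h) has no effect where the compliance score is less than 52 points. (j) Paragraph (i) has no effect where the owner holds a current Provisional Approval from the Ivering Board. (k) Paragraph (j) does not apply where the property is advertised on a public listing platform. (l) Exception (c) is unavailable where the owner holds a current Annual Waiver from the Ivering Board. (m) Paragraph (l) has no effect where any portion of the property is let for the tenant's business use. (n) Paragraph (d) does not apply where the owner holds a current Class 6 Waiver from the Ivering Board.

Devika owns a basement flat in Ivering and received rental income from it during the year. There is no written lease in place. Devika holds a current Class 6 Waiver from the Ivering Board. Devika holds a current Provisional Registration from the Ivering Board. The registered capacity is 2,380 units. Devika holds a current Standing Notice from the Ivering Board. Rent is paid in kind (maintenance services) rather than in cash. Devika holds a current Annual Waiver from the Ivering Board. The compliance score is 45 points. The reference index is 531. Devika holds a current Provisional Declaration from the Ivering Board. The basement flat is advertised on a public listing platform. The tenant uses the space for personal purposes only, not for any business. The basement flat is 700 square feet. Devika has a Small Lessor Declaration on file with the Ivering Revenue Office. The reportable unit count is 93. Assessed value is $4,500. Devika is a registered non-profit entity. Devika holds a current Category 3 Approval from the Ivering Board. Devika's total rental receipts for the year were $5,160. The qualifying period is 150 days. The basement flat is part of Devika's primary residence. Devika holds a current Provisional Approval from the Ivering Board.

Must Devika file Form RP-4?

No — exception (b) applies; Devika is not required to file Form RP-4.

Exception (a) does not apply: total rental receipts for the year are $5,160, not below $4,940.
All of (b)'s requirements are met (Devika is a registered non-profit; the basement flat is part of the primary residence). As to paragraphs (f)–(k): (f) is triggered (the reportable unit count is 93, under the 108 limit), but is set aside by (g): (g) operates against (f): assessed value is $4,500, less than the $5,000 limit. (h) applies (a current Provisional Registration is held), but is overridden by (i): (i) operates against (h): the compliance score is 45 points, less than the 52 points limit. (j) would limit (i) — a current Provisional Approval is held — but (k) sets (j) aside: (k) applies — the property is publicly advertised. (b) remains available.
Exception (c): the qualifying period is 150 days, meeting the 135 days threshold; there is no written lease; a current Provisional Declaration is held — every condition holds. However, paragraphs (l)–(m) must be considered: (l) is engaged — a current Annual Waiver is held. (m) does not operate here (the space is used for personal purposes only), so (l) stands. Exception (c) does not apply.
Exception (d) requires that the registered capacity is no less than 2,650 units; but the registered capacity is 2,380 units, short of 2,650 units, so (d) is unavailable.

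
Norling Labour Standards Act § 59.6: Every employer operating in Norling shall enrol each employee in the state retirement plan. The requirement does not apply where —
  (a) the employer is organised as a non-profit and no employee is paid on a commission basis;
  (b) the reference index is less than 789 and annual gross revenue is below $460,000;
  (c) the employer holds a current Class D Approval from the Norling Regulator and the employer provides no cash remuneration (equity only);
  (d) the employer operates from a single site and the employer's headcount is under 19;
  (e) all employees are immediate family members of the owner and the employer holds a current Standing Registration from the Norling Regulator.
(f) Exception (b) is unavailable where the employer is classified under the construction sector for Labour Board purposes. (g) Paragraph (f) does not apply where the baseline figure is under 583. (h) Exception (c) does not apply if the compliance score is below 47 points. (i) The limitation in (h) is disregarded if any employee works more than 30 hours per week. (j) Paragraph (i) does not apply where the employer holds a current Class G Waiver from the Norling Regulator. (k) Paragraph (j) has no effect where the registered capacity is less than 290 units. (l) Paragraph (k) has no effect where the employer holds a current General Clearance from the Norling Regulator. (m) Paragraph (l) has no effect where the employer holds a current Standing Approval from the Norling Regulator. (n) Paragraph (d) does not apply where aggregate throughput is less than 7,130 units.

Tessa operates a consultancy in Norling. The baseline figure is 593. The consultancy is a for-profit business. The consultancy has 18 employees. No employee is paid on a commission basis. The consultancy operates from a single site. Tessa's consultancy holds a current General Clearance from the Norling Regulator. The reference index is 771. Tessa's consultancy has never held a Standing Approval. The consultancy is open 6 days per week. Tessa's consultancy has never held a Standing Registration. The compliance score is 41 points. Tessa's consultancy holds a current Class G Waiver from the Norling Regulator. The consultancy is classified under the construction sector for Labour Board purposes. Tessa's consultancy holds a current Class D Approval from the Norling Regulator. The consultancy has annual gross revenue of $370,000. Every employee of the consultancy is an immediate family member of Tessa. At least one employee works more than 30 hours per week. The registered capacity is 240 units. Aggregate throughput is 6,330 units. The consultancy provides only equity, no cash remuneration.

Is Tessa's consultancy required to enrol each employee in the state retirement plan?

Exception (a) fails — the employer is for-profit.
Exception (b) is satisfied on its face — the reference index is 771, less than the 789 limit; annual gross revenue is $370,000, below the $460,000 limit. But applying paragraphs (f)–(g): (f) applies — the consultancy is classified under the construction sector. (g), which would lift (f), is not triggered — the baseline figure is 593, not under 583. Exception (b) does not apply.
All of (c)'s requirements are met (a current Class D Approval is held; remuneration is equity-only). But applying paragraphs (h)–(m): (h) is engaged — the compliance score is 41 points, below the 47 points limit. (i) would limit (h) — at least one employee exceeds 30 hours/week — but (j) sets (i) aside: (j) operates against (i): a current Class G Waiver is held. (k) would limit (j) — the registered capacity is 240 units, less than the 290 units limit — but (l) sets (k) aside: (l) operates against (k): a current General Clearance is held. (m) is inapplicable (there is no Standing Approval in force), so (l) stands. Exception (c) does not apply.
Exception (d)'s conditions are all satisfied: the employer operates from a single site; the employer's headcount is 18, under the 19 limit. But applying paragraph (n): (n) operates against (d): aggregate throughput is 6,330 units, less than the 7,130 units limit. Exception (d) does not apply.
Exception (e) requires that the employer holds a current Standing Registration from the Norling Regulator; but there is no Standing Registration in force, so (e) is unavailable.
No exception displaces § 59.6.

Yes — Tessa's consultancy must enrol each employee in the state retirement plan.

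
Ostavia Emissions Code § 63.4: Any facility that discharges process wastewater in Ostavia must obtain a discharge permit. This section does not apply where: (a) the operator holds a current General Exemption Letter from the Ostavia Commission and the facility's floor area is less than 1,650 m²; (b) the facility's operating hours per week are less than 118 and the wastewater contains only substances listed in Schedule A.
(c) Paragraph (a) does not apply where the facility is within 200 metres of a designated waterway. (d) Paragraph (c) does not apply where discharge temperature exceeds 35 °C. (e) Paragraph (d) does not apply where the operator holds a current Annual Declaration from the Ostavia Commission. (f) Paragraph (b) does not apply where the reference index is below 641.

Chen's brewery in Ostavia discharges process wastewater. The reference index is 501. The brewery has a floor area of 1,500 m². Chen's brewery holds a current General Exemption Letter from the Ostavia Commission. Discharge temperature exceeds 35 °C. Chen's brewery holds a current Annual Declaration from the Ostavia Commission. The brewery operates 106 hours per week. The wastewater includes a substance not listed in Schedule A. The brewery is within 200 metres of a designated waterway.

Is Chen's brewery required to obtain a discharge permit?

All of (a)'s requirements are met (a current General Exemption Letter is held; the facility's floor area is 1,500 m², less than the 1,650 m² limit). However, paragraphs (c)–(e) must be considered: (c) operates — the brewery is within 200 m of a designated waterway. (d) would limit (c) — discharge temperature exceeds 35 °C — but (e) sets (d) aside: (e) operates against (d): a current Annual Declaration is held. So (a) is unavailable.
Exception (b) does not apply: the wastewater includes a non-Schedule-A substance.
None of the exceptions is available; § 63.4 applies in full.

Yes — Chen's brewery must obtain a discharge permit.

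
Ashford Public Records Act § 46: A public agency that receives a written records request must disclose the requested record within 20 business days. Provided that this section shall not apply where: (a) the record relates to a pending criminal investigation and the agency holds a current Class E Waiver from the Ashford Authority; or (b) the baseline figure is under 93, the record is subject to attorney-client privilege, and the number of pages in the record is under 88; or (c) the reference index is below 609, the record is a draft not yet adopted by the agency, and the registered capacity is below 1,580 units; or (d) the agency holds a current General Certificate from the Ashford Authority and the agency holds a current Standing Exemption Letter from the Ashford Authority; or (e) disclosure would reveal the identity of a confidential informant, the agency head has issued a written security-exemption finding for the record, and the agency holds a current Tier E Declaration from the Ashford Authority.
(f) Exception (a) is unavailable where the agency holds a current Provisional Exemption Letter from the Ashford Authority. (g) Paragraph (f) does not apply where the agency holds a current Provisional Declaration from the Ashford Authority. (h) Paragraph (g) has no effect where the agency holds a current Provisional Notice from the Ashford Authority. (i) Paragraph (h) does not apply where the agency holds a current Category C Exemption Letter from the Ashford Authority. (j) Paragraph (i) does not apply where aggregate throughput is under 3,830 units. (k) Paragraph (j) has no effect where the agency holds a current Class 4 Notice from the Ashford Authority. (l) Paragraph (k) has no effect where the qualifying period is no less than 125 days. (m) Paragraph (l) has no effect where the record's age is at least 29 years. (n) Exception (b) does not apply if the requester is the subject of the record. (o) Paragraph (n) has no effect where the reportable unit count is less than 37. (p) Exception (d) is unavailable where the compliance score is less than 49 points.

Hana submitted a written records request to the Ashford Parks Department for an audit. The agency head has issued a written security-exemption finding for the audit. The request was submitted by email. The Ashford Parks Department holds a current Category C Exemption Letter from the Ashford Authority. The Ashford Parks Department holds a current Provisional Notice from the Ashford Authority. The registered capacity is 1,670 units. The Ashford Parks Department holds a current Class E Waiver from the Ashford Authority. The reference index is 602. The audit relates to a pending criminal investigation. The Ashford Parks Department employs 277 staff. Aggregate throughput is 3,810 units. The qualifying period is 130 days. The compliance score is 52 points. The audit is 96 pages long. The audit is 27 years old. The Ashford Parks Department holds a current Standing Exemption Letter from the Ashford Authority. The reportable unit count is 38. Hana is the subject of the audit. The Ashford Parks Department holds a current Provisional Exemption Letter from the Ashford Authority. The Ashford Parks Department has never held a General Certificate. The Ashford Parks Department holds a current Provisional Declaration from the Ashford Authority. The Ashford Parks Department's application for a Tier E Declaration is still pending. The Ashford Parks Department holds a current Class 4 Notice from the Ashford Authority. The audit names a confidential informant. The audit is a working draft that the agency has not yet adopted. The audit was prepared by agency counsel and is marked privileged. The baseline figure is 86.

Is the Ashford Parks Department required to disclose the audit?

All of (a)'s requirements are met (the audit relates to a pending investigation; a current Class E Waiver is held). Turning to paragraphs (f)–(m): (f) is triggered — a current Provisional Exemption Letter is held. (g) is triggered (a current Provisional Declaration is held), but yields to (h): (h) applies — a current Provisional Notice is held. (i) would limit (h) — a current Category C Exemption Letter is held — but (j) sets (i) aside: (j) operates — aggregate throughput is 3,810 units, under the 3,830 units limit. (k) would limit (j) — a current Class 4 Notice is held — but (l) sets (k) aside: (l) is triggered — the qualifying period is 130 days, meeting the 125 days threshold. (m) is inapplicable (the record's age is 27 years, short of 29 years), so (l) stands. Exception (a) does not apply.
Exception (b) does not apply: the number of pages in the record is 96, not under 88.
Exception (c) fails — the registered capacity is 1,670 units, not below 1,580 units.
Exception (d) fails — no current General Certificate is held.
Exception (e) does not apply: the Tier E Declaration is not current.
No exception applies. The general rule governs.

Yes — the Ashford Parks Department must disclose the audit.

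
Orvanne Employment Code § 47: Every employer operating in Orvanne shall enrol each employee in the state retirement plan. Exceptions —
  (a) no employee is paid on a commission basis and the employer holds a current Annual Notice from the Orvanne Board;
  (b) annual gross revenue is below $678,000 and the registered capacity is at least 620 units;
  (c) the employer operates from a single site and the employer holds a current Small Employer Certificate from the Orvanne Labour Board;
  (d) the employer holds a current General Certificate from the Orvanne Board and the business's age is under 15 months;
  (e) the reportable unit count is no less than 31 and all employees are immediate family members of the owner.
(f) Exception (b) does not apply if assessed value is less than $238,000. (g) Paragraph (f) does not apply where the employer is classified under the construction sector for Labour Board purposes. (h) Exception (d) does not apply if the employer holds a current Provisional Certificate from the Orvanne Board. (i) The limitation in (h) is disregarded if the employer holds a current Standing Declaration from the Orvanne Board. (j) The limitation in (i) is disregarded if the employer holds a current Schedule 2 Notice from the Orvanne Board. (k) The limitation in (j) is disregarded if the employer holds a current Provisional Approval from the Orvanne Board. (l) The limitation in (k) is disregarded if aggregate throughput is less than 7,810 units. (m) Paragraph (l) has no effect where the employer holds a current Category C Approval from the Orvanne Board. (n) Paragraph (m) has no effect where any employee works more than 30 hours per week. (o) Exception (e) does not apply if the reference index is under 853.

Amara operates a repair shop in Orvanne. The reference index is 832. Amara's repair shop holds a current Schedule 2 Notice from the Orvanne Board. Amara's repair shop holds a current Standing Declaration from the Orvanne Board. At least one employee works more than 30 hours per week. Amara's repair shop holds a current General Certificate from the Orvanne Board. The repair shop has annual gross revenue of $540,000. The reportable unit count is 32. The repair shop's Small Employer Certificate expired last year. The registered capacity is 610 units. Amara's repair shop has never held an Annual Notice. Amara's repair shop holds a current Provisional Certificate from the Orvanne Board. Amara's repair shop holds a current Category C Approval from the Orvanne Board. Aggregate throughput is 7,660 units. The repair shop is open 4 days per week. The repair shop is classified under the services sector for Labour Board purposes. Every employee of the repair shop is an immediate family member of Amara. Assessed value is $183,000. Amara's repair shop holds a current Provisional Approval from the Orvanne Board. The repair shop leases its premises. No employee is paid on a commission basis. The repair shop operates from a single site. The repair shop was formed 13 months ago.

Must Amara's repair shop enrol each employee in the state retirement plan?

Yes — Amara's repair shop must enrol each employee in the state retirement plan.

Exception (a) does not apply: no current Annual Notice is held.
Exception (b) fails — the registered capacity is 610 units, short of 620 units.
Exception (c) requires that the employer holds a current Small Employer Certificate from the Orvanne Labour Board; but the Small Employer Certificate has expired, so (c) is unavailable.
Exception (d)'s conditions are all satisfied: a current General Certificate is held; the business's age is 13 months, under the 15 months limit. Turning to paragraphs (h)–(n): (h) is triggered — a current Provisional Certificate is held. (i) would limit (h) — a current Standing Declaration is held — but (j) sets (i) aside: (j) is triggered — a current Schedule 2 Notice is held. (k) is triggered (a current Provisional Approval is held), but yields to (l): (l) operates against (k): aggregate throughput is 7,660 units, less than the 7,810 units limit. (m) is engaged (a current Category C Approval is held), but is overridden by (n): (n) is triggered — at least one employee exceeds 30 hours/week. So (d) is unavailable.
All of (e)'s requirements are met (the reportable unit count is 32, meeting the 31 threshold; every employee is an immediate family member). But applying paragraph (o): (o) is engaged — the reference index is 832, under the 853 limit. So (e) is unavailable.
Every exception is unavailable, so the rule governs.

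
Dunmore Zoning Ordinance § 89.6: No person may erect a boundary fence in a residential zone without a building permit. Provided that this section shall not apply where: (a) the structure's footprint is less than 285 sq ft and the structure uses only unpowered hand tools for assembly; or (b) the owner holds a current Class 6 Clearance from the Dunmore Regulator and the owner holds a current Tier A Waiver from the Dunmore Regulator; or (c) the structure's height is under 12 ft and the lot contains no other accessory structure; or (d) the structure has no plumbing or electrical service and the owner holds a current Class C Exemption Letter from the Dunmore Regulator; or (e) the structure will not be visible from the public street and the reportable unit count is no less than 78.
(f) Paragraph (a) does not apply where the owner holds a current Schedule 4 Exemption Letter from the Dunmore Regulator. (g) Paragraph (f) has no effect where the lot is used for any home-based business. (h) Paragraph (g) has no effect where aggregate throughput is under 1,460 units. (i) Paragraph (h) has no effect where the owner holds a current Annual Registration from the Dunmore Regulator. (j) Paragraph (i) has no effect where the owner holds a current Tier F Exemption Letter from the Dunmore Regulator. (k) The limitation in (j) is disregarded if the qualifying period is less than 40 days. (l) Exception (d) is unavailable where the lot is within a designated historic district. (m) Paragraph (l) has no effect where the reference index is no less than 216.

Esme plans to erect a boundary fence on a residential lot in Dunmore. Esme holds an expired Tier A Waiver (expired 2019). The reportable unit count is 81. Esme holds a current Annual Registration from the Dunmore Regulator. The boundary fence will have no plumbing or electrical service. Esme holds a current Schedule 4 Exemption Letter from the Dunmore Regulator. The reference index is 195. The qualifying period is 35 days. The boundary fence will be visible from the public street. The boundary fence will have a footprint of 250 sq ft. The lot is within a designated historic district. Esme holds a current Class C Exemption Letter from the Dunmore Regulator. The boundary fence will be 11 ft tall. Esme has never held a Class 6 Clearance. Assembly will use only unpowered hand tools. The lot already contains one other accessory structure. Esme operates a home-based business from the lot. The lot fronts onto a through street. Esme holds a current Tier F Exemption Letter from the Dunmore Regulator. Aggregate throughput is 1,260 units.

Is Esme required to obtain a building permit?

No — exception (a) applies; Esme does not need a building permit.

Exception (a): the structure's footprint is 250 sq ft, less than the 285 sq ft limit; assembly uses only hand tools — every condition holds. Considering the limiting provisions: (f) would limit (a) — a current Schedule 4 Exemption Letter is held — but (g) sets (f) aside: (g) is triggered — a home-based business operates on the lot. (h) is triggered (aggregate throughput is 1,260 units, under the 1,460 units limit), but is displaced by (i): (i) is engaged — a current Annual Registration is held. (j) applies (a current Tier F Exemption Letter is held), but is itself disapplied by (k): (k) operates against (j): the qualifying period is 35 days, less than the 40 days limit. Exception (a) stands.
Exception (b) fails — there is no Class 6 Clearance in force.
Exception (c) requires that the lot contains no other accessory structure; but the lot already has another accessory structure, so (c) is unavailable.
Exception (d)'s conditions are all satisfied: there is no plumbing or electrical service; a current Class C Exemption Letter is held. However, paragraphs (l)–(m) must be considered: (l) is triggered — the lot is in a historic district. (m) is not engaged (the reference index is 195, short of 216), so (l) stands. So (d) is unavailable.
Exception (e) requires that the structure will not be visible from the public street; but the structure will be visible from the street, so (e) is unavailable.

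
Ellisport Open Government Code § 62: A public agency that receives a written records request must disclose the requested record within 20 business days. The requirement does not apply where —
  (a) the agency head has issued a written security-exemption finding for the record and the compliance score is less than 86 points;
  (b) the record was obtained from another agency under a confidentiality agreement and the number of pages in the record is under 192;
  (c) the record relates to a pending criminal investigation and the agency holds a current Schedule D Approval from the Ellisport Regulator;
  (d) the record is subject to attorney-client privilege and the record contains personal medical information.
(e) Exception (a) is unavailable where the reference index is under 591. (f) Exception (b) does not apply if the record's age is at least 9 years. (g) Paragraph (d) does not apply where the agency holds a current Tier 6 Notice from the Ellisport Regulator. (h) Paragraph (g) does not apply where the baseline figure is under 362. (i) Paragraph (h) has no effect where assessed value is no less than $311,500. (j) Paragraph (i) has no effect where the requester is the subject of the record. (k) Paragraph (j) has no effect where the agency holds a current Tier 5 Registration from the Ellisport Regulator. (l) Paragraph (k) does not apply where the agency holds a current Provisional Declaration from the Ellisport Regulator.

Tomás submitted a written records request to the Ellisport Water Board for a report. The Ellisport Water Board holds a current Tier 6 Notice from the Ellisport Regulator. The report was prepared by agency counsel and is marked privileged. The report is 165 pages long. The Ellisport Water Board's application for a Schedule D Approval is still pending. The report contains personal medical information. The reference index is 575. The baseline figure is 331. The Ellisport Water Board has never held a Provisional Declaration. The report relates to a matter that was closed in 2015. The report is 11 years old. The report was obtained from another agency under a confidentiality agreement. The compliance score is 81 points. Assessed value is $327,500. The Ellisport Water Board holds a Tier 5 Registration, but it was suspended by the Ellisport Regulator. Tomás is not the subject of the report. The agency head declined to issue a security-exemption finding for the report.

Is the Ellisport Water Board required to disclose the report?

Exception (a) fails — the agency head declined to issue a security-exemption finding.
All of (b)'s requirements are met (the report was obtained under a confidentiality agreement; the number of pages in the record is 165, under the 192 limit). However, paragraph (f) must be considered: (f) operates against (b): the record's age is 11 years, meeting the 9 years threshold. (b) is therefore removed.
Exception (c) does not apply: the report relates to a closed matter.
Exception (d) is satisfied on its face — the report is privileged; the report contains personal medical information. Turning to paragraphs (g)–(l): (g) operates against (d): a current Tier 6 Notice is held. (h) would limit (g) — the baseline figure is 331, under the 362 limit — but (i) sets (h) aside: (i) is triggered — assessed value is $327,500, meeting the $311,500 threshold. (j) is inapplicable (Tomás is not the subject of the report), so (i) stands. (d) is therefore removed.
None of the exceptions is available; § 62 applies in full.

Yes — the Ellisport Water Board must disclose the report.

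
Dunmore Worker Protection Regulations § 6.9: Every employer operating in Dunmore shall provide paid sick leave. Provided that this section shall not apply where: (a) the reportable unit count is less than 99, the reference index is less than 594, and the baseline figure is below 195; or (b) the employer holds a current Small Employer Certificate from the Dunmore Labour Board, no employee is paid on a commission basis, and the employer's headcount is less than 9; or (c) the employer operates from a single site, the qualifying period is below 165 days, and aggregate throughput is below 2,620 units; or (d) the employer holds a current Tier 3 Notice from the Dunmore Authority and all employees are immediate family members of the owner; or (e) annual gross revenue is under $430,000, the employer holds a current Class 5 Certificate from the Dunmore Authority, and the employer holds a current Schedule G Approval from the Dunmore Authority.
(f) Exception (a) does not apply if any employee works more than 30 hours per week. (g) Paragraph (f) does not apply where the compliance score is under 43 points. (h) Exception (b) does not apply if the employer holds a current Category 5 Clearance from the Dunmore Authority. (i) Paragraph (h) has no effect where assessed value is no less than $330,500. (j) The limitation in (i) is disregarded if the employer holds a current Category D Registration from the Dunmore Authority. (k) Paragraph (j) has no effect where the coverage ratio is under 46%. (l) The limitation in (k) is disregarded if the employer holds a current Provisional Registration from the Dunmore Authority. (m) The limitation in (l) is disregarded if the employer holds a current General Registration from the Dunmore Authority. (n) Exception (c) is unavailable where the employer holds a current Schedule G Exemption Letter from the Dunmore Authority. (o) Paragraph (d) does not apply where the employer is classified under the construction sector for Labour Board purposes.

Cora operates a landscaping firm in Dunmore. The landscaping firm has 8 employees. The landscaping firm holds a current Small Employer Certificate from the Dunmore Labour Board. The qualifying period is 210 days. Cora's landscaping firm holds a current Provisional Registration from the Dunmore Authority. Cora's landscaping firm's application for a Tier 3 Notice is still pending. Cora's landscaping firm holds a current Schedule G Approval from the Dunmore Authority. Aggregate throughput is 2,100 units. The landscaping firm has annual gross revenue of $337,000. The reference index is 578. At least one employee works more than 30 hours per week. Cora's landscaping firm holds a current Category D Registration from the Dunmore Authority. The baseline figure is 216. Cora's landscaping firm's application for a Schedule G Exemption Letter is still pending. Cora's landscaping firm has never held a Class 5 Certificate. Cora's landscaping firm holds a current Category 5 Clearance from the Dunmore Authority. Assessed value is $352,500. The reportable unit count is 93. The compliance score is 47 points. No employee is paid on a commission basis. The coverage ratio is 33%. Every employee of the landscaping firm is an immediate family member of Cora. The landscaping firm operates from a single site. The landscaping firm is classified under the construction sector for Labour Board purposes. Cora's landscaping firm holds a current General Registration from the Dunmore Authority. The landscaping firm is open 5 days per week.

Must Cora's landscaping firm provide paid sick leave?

No — exception (b) applies; Cora's landscaping firm is not required to provide paid sick leave.

Exception (a) does not apply: the baseline figure is 216, not below 195.
Exception (b): a current Small Employer Certificate is held; no employee is paid on commission; the employer's headcount is 8, less than the 9 limit — every condition holds. Under paragraphs (h)–(m): (h) is engaged (a current Category 5 Clearance is held), but is overridden by (i): (i) operates against (h): assessed value is $352,500, meeting the $330,500 threshold. (j) applies (a current Category D Registration is held), but is displaced by (k): (k) operates against (j): the coverage ratio is 33%, under the 46% limit. (l) operates (a current Provisional Registration is held), but is overridden by (m): (m) is triggered — a current General Registration is held. Exception (b) stands.
Exception (c) does not apply: the qualifying period is 210 days, not below 165 days.
Exception (d) does not apply: there is no Tier 3 Notice in force.
Exception (e) does not apply: no current Class 5 Certificate is held.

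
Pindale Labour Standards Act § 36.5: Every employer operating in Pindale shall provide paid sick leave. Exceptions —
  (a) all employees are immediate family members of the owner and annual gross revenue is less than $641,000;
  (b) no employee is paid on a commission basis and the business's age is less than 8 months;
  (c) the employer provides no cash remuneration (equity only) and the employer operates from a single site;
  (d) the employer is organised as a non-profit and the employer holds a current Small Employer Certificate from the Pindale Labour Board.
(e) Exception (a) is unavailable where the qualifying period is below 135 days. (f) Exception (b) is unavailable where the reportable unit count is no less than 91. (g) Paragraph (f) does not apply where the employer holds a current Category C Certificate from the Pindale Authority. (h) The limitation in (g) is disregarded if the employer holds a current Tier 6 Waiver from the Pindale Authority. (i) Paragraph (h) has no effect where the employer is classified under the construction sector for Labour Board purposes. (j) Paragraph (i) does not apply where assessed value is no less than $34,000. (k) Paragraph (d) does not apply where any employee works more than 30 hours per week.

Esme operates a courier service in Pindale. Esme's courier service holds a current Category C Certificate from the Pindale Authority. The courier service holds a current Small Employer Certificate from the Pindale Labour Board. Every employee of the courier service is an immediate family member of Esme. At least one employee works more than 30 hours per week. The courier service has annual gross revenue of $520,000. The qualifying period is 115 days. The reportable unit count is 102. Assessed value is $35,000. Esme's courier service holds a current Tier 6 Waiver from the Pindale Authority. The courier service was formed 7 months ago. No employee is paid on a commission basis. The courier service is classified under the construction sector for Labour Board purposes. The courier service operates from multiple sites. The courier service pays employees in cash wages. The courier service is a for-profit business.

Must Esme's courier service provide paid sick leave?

Exception (a)'s conditions are all satisfied: every employee is an immediate family member; annual gross revenue is $520,000, less than the $641,000 limit. However, paragraph (e) must be considered: (e) applies — the qualifying period is 115 days, below the 135 days limit. So (a) is unavailable.
Exception (b): no employee is paid on commission; the business's age is 7 months, less than the 8 months limit — every condition holds. Turning to paragraphs (f)–(j): (f) is engaged — the reportable unit count is 102, meeting the 91 threshold. (g) operates (a current Category C Certificate is held), but is set aside by (h): (h) applies — a current Tier 6 Waiver is held. (i) is engaged (the courier service is classified under the construction sector), but yields to (j): (j) operates against (i): assessed value is $35,000, meeting the $34,000 threshold. So (b) is unavailable.
Exception (c) does not apply: employees are paid cash wages.
Exception (d) does not apply: the employer is for-profit.
No exception displaces § 36.5.

Yes — Esme's courier service must provide paid sick leave.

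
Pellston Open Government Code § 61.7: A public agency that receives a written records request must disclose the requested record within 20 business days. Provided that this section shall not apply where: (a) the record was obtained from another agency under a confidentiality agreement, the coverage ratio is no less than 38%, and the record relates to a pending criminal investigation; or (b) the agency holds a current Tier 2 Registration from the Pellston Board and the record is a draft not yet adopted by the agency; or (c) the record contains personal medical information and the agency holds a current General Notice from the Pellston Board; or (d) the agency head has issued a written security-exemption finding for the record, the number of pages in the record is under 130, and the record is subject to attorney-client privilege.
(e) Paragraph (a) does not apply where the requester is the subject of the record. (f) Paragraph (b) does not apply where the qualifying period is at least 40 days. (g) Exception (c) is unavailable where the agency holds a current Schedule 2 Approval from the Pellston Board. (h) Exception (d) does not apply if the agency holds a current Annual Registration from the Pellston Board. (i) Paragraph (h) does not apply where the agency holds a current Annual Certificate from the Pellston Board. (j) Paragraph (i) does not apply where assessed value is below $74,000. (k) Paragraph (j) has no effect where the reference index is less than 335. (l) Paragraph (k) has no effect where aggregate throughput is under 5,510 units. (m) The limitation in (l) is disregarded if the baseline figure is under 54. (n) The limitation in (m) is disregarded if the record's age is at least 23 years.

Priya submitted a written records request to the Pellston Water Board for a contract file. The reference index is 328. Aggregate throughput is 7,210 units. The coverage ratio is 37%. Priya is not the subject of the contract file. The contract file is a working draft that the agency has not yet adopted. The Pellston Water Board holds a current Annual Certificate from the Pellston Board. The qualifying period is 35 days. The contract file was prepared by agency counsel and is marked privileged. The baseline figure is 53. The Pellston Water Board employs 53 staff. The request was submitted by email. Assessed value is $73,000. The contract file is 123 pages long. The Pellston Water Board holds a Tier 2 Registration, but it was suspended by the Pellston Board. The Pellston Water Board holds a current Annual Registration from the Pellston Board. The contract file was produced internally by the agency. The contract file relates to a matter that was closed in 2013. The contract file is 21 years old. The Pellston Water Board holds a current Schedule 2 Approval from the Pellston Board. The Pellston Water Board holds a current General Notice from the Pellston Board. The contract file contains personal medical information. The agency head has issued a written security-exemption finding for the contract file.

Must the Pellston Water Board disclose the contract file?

Exception (a) does not apply: the contract file was produced internally.
Exception (b) fails — no current Tier 2 Registration is held.
Exception (c) is satisfied on its face — the contract file contains personal medical information; a current General Notice is held. But applying paragraph (g): (g) is engaged — a current Schedule 2 Approval is held. So (c) is unavailable.
All of (d)'s requirements are met (a written security-exemption finding has been issued; the number of pages in the record is 123, under the 130 limit; the contract file is privileged). As to paragraphs (h)–(n): (h) would limit (d) — a current Annual Registration is held — but (i) sets (h) aside: (i) operates against (h): a current Annual Certificate is held. (j) would limit (i) — assessed value is $73,000, below the $74,000 limit — but (k) sets (j) aside: (k) operates against (j): the reference index is 328, less than the 335 limit. (l) is not engaged (aggregate throughput is 7,210 units, not under 5,510 units), so (k) stands. So (d) applies.

No — exception (d) applies; the Pellston Water Board is not required to disclose the contract file.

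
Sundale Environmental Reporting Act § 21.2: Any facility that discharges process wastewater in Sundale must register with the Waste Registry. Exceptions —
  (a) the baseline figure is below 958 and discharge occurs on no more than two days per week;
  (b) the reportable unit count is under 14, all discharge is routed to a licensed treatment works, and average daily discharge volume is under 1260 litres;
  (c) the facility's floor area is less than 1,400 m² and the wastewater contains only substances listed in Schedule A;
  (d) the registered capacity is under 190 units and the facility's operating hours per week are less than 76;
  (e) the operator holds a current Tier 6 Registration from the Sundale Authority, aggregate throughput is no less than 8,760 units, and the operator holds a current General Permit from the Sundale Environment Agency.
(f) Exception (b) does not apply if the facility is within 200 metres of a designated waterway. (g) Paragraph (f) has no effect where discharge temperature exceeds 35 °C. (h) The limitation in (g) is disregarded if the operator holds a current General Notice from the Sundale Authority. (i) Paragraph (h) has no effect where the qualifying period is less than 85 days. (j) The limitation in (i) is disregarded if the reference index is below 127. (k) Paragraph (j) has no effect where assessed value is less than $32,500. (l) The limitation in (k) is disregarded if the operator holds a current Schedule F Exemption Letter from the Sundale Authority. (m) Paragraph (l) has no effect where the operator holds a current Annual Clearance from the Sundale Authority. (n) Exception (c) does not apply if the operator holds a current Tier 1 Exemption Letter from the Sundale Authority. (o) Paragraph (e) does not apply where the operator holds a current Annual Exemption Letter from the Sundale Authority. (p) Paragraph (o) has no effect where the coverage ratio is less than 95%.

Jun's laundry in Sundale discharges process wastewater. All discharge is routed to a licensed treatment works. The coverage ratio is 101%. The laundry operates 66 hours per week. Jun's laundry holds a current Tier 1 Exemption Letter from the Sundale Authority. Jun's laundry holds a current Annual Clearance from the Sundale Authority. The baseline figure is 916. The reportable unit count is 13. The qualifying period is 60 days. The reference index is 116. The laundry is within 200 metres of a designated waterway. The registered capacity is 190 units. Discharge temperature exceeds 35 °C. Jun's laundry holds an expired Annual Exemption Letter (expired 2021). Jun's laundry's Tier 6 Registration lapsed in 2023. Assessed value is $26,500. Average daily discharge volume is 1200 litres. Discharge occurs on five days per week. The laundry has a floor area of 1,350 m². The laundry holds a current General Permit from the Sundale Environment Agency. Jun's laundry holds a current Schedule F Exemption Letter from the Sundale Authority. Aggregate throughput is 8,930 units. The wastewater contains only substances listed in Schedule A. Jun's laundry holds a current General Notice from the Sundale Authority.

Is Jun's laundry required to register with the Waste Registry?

Exception (a) requires that discharge occurs on no more than two days per week; but discharge occurs on five days per week, so (a) is unavailable.
Exception (b): the reportable unit count is 13, under the 14 limit; discharge is routed to a licensed treatment works; average daily discharge volume is 1200 litres, under the 1260 litres limit — every condition holds. Under paragraphs (f)–(m): (f) would limit (b) — the laundry is within 200 m of a designated waterway — but (g) sets (f) aside: (g) operates against (f): discharge temperature exceeds 35 °C. (h) applies (a current General Notice is held), but yields to (i): (i) is engaged — the qualifying period is 60 days, less than the 85 days limit. (j) would limit (i) — the reference index is 116, below the 127 limit — but (k) sets (j) aside: (k) operates against (j): assessed value is $26,500, less than the $32,500 limit. (l) would limit (k) — a current Schedule F Exemption Letter is held — but (m) sets (l) aside: (m) operates against (l): a current Annual Clearance is held. Exception (b) stands.
All of (c)'s requirements are met (the facility's floor area is 1,350 m², less than the 1,400 m² limit; the wastewater is Schedule-A-only). But: (n) is triggered — a current Tier 1 Exemption Letter is held. (c) is therefore removed.
Exception (d) fails — the registered capacity is 190 units, not under 190 units.
Exception (e) requires that the operator holds a current Tier 6 Registration from the Sundale Authority; but there is no Tier 6 Registration in force, so (e) is unavailable.

No — exception (b) applies; Jun's laundry is not required to register with the Waste Registry.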